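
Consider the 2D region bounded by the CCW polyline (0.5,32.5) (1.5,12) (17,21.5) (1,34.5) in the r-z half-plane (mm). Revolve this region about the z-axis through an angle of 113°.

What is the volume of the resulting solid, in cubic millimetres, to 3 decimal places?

Volume = 2277.916 mm³

Profile (r,z), 4 vertices: (0.5,32.5) (1.5,12) (17,21.5) (1,34.5)
edge 0: (0.5,32.5)→(1.5,12)  cross = 0.5·12 − 1.5·32.5 = -42.7500; (r_i+r_j)·cross = 2·-42.7500 = -85.5000
edge 1: (1.5,12)→(17,21.5)  cross = 1.5·21.5 − 17·12 = -171.7500; (r_i+r_j)·cross = 18.5·-171.7500 = -3177.3750
edge 2: (17,21.5)→(1,34.5)  cross = 17·34.5 − 1·21.5 = 565.0000; (r_i+r_j)·cross = 18·565.0000 = 10170.0000
edge 3: (1,34.5)→(0.5,32.5)  cross = 1·32.5 − 0.5·34.5 = 15.2500; (r_i+r_j)·cross = 1.5·15.2500 = 22.8750
Σcross = 365.7500 → A = |Σcross|/2 = 182.8750 mm²
Σ(r_i+r_j)·cross = 6930.0000 → first moment M = |Σ|/6 = 1155.0000
R_c = M/A = 1155.0000/182.8750 = 6.3158 mm
θ = 113° = 1.972222 rad
V = θ·R_c·A = 1.972222·6.3158·182.8750 = 2277.916 mm³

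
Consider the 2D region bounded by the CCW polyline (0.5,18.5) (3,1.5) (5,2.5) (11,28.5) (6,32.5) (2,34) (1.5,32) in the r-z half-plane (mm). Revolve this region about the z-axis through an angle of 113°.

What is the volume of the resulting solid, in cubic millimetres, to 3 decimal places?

Volume = 1972.181 mm³

Profile (r,z), 7 vertices: (0.5,18.5) (3,1.5) (5,2.5) (11,28.5) (6,32.5) (2,34) (1.5,32)
edge 0: (0.5,18.5)→(3,1.5)  cross = 0.5·1.5 − 3·18.5 = -54.7500; (r_i+r_j)·cross = 3.5·-54.7500 = -191.6250
edge 1: (3,1.5)→(5,2.5)  cross = 3·2.5 − 5·1.5 = 0.0000; (r_i+r_j)·cross = 8·0.0000 = 0.0000
edge 2: (5,2.5)→(11,28.5)  cross = 5·28.5 − 11·2.5 = 115.0000; (r_i+r_j)·cross = 16·115.0000 = 1840.0000
edge 3: (11,28.5)→(6,32.5)  cross = 11·32.5 − 6·28.5 = 186.5000; (r_i+r_j)·cross = 17·186.5000 = 3170.5000
edge 4: (6,32.5)→(2,34)  cross = 6·34 − 2·32.5 = 139.0000; (r_i+r_j)·cross = 8·139.0000 = 1112.0000
edge 5: (2,34)→(1.5,32)  cross = 2·32 − 1.5·34 = 13.0000; (r_i+r_j)·cross = 3.5·13.0000 = 45.5000
edge 6: (1.5,32)→(0.5,18.5)  cross = 1.5·18.5 − 0.5·32 = 11.7500; (r_i+r_j)·cross = 2·11.7500 = 23.5000
Σcross = 410.5000 → A = |Σcross|/2 = 205.2500 mm²
Σ(r_i+r_j)·cross = 5999.8750 → first moment M = |Σ|/6 = 999.9792
R_c = M/A = 999.9792/205.2500 = 4.8720 mm
θ = 113° = 1.972222 rad
V = θ·R_c·A = 1.972222·4.8720·205.2500 = 1972.181 mm³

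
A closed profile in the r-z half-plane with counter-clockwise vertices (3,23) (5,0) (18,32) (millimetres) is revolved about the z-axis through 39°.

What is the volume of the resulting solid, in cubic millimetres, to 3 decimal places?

Volume = 1070.707 mm³

Profile (r,z), 3 vertices: (3,23) (5,0) (18,32)
edge 0: (3,23)→(5,0)  cross = 3·0 − 5·23 = -115.0000; (r_i+r_j)·cross = 8·-115.0000 = -920.0000
edge 1: (5,0)→(18,32)  cross = 5·32 − 18·0 = 160.0000; (r_i+r_j)·cross = 23·160.0000 = 3680.0000
edge 2: (18,32)→(3,23)  cross = 18·23 − 3·32 = 318.0000; (r_i+r_j)·cross = 21·318.0000 = 6678.0000
Σcross = 363.0000 → A = |Σcross|/2 = 181.5000 mm²
Σ(r_i+r_j)·cross = 9438.0000 → first moment M = |Σ|/6 = 1573.0000
R_c = M/A = 1573.0000/181.5000 = 8.6667 mm
θ = 39° = 0.680678 rad
V = θ·R_c·A = 0.680678·8.6667·181.5000 = 1070.707 mm³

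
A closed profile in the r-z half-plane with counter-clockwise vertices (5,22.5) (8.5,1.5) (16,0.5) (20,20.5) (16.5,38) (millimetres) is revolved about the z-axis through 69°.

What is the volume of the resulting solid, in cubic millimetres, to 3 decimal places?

Volume = 5574.649 mm³

Profile (r,z), 5 vertices: (5,22.5) (8.5,1.5) (16,0.5) (20,20.5) (16.5,38)
edge 0: (5,22.5)→(8.5,1.5)  cross = 5·1.5 − 8.5·22.5 = -183.7500; (r_i+r_j)·cross = 13.5·-183.7500 = -2480.6250
edge 1: (8.5,1.5)→(16,0.5)  cross = 8.5·0.5 − 16·1.5 = -19.7500; (r_i+r_j)·cross = 24.5·-19.7500 = -483.8750
edge 2: (16,0.5)→(20,20.5)  cross = 16·20.5 − 20·0.5 = 318.0000; (r_i+r_j)·cross = 36·318.0000 = 11448.0000
edge 3: (20,20.5)→(16.5,38)  cross = 20·38 − 16.5·20.5 = 421.7500; (r_i+r_j)·cross = 36.5·421.7500 = 15393.8750
edge 4: (16.5,38)→(5,22.5)  cross = 16.5·22.5 − 5·38 = 181.2500; (r_i+r_j)·cross = 21.5·181.2500 = 3896.8750
Σcross = 717.5000 → A = |Σcross|/2 = 358.7500 mm²
Σ(r_i+r_j)·cross = 27774.2500 → first moment M = |Σ|/6 = 4629.0417
R_c = M/A = 4629.0417/358.7500 = 12.9033 mm
θ = 69° = 1.204277 rad
V = θ·R_c·A = 1.204277·12.9033·358.7500 = 5574.649 mm³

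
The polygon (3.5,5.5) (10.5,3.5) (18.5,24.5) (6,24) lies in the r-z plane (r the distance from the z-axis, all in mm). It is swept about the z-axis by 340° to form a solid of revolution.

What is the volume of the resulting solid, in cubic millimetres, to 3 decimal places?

Profile (r,z), 4 vertices: (3.5,5.5) (10.5,3.5) (18.5,24.5) (6,24)
edge 0: (3.5,5.5)→(10.5,3.5)  cross = 3.5·3.5 − 10.5·5.5 = -45.5000; (r_i+r_j)·cross = 14·-45.5000 = -637.0000
edge 1: (10.5,3.5)→(18.5,24.5)  cross = 10.5·24.5 − 18.5·3.5 = 192.5000; (r_i+r_j)·cross = 29·192.5000 = 5582.5000
edge 2: (18.5,24.5)→(6,24)  cross = 18.5·24 − 6·24.5 = 297.0000; (r_i+r_j)·cross = 24.5·297.0000 = 7276.5000
edge 3: (6,24)→(3.5,5.5)  cross = 6·5.5 − 3.5·24 = -51.0000; (r_i+r_j)·cross = 9.5·-51.0000 = -484.5000
Σcross = 393.0000 → A = |Σcross|/2 = 196.5000 mm²
Σ(r_i+r_j)·cross = 11737.5000 → first moment M = |Σ|/6 = 1956.2500
R_c = M/A = 1956.2500/196.5000 = 9.9555 mm
θ = 340° = 5.934119 rad
V = θ·R_c·A = 5.934119·9.9555·196.5000 = 11608.621 mm³

Volume = 11608.621 mm³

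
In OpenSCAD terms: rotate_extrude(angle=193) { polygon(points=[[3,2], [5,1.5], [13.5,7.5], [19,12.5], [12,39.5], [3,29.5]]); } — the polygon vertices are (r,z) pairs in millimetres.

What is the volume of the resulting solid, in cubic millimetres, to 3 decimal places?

Profile (r,z), 6 vertices: (3,2) (5,1.5) (13.5,7.5) (19,12.5) (12,39.5) (3,29.5)
edge 0: (3,2)→(5,1.5)  cross = 3·1.5 − 5·2 = -5.5000; (r_i+r_j)·cross = 8·-5.5000 = -44.0000
edge 1: (5,1.5)→(13.5,7.5)  cross = 5·7.5 − 13.5·1.5 = 17.2500; (r_i+r_j)·cross = 18.5·17.2500 = 319.1250
edge 2: (13.5,7.5)→(19,12.5)  cross = 13.5·12.5 − 19·7.5 = 26.2500; (r_i+r_j)·cross = 32.5·26.2500 = 853.1250
edge 3: (19,12.5)→(12,39.5)  cross = 19·39.5 − 12·12.5 = 600.5000; (r_i+r_j)·cross = 31·600.5000 = 18615.5000
edge 4: (12,39.5)→(3,29.5)  cross = 12·29.5 − 3·39.5 = 235.5000; (r_i+r_j)·cross = 15·235.5000 = 3532.5000
edge 5: (3,29.5)→(3,2)  cross = 3·2 − 3·29.5 = -82.5000; (r_i+r_j)·cross = 6·-82.5000 = -495.0000
Σcross = 791.5000 → A = |Σcross|/2 = 395.7500 mm²
Σ(r_i+r_j)·cross = 22781.2500 → first moment M = |Σ|/6 = 3796.8750
R_c = M/A = 3796.8750/395.7500 = 9.5941 mm
θ = 193° = 3.368485 rad
V = θ·R_c·A = 3.368485·9.5941·395.7500 = 12789.718 mm³

Volume = 12789.718 mm³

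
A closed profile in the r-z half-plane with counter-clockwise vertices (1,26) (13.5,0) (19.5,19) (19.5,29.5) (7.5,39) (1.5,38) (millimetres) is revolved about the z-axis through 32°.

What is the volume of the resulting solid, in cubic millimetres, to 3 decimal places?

Volume = 2602.728 mm³

Profile (r,z), 6 vertices: (1,26) (13.5,0) (19.5,19) (19.5,29.5) (7.5,39) (1.5,38)
edge 0: (1,26)→(13.5,0)  cross = 1·0 − 13.5·26 = -351.0000; (r_i+r_j)·cross = 14.5·-351.0000 = -5089.5000
edge 1: (13.5,0)→(19.5,19)  cross = 13.5·19 − 19.5·0 = 256.5000; (r_i+r_j)·cross = 33·256.5000 = 8464.5000
edge 2: (19.5,19)→(19.5,29.5)  cross = 19.5·29.5 − 19.5·19 = 204.7500; (r_i+r_j)·cross = 39·204.7500 = 7985.2500
edge 3: (19.5,29.5)→(7.5,39)  cross = 19.5·39 − 7.5·29.5 = 539.2500; (r_i+r_j)·cross = 27·539.2500 = 14559.7500
edge 4: (7.5,39)→(1.5,38)  cross = 7.5·38 − 1.5·39 = 226.5000; (r_i+r_j)·cross = 9·226.5000 = 2038.5000
edge 5: (1.5,38)→(1,26)  cross = 1.5·26 − 1·38 = 1.0000; (r_i+r_j)·cross = 2.5·1.0000 = 2.5000
Σcross = 877.0000 → A = |Σcross|/2 = 438.5000 mm²
Σ(r_i+r_j)·cross = 27961.0000 → first moment M = |Σ|/6 = 4660.1667
R_c = M/A = 4660.1667/438.5000 = 10.6275 mm
θ = 32° = 0.558505 rad
V = θ·R_c·A = 0.558505·10.6275·438.5000 = 2602.728 mm³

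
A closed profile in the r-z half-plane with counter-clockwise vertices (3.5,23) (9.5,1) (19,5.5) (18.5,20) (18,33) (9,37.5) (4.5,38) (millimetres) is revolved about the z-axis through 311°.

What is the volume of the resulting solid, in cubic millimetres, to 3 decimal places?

Profile (r,z), 7 vertices: (3.5,23) (9.5,1) (19,5.5) (18.5,20) (18,33) (9,37.5) (4.5,38)
edge 0: (3.5,23)→(9.5,1)  cross = 3.5·1 − 9.5·23 = -215.0000; (r_i+r_j)·cross = 13·-215.0000 = -2795.0000
edge 1: (9.5,1)→(19,5.5)  cross = 9.5·5.5 − 19·1 = 33.2500; (r_i+r_j)·cross = 28.5·33.2500 = 947.6250
edge 2: (19,5.5)→(18.5,20)  cross = 19·20 − 18.5·5.5 = 278.2500; (r_i+r_j)·cross = 37.5·278.2500 = 10434.3750
edge 3: (18.5,20)→(18,33)  cross = 18.5·33 − 18·20 = 250.5000; (r_i+r_j)·cross = 36.5·250.5000 = 9143.2500
edge 4: (18,33)→(9,37.5)  cross = 18·37.5 − 9·33 = 378.0000; (r_i+r_j)·cross = 27·378.0000 = 10206.0000
edge 5: (9,37.5)→(4.5,38)  cross = 9·38 − 4.5·37.5 = 173.2500; (r_i+r_j)·cross = 13.5·173.2500 = 2338.8750
edge 6: (4.5,38)→(3.5,23)  cross = 4.5·23 − 3.5·38 = -29.5000; (r_i+r_j)·cross = 8·-29.5000 = -236.0000
Σcross = 868.7500 → A = |Σcross|/2 = 434.3750 mm²
Σ(r_i+r_j)·cross = 30039.1250 → first moment M = |Σ|/6 = 5006.5208
R_c = M/A = 5006.5208/434.3750 = 11.5258 mm
θ = 311° = 5.427974 rad
V = θ·R_c·A = 5.427974·11.5258·434.3750 = 27175.265 mm³

Volume = 27175.265 mm³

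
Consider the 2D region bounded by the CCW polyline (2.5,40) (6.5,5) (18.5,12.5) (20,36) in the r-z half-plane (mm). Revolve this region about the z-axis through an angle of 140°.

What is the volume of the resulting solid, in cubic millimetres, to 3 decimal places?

Profile (r,z), 4 vertices: (2.5,40) (6.5,5) (18.5,12.5) (20,36)
edge 0: (2.5,40)→(6.5,5)  cross = 2.5·5 − 6.5·40 = -247.5000; (r_i+r_j)·cross = 9·-247.5000 = -2227.5000
edge 1: (6.5,5)→(18.5,12.5)  cross = 6.5·12.5 − 18.5·5 = -11.2500; (r_i+r_j)·cross = 25·-11.2500 = -281.2500
edge 2: (18.5,12.5)→(20,36)  cross = 18.5·36 − 20·12.5 = 416.0000; (r_i+r_j)·cross = 38.5·416.0000 = 16016.0000
edge 3: (20,36)→(2.5,40)  cross = 20·40 − 2.5·36 = 710.0000; (r_i+r_j)·cross = 22.5·710.0000 = 15975.0000
Σcross = 867.2500 → A = |Σcross|/2 = 433.6250 mm²
Σ(r_i+r_j)·cross = 29482.2500 → first moment M = |Σ|/6 = 4913.7083
R_c = M/A = 4913.7083/433.6250 = 11.3317 mm
θ = 140° = 2.443461 rad
V = θ·R_c·A = 2.443461·11.3317·433.6250 = 12006.454 mm³

Volume = 12006.454 mm³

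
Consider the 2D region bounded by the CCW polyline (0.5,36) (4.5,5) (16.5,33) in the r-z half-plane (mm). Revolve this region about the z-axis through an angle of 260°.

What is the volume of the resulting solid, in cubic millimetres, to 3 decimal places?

Volume = 7870.155 mm³

Profile (r,z), 3 vertices: (0.5,36) (4.5,5) (16.5,33)
edge 0: (0.5,36)→(4.5,5)  cross = 0.5·5 − 4.5·36 = -159.5000; (r_i+r_j)·cross = 5·-159.5000 = -797.5000
edge 1: (4.5,5)→(16.5,33)  cross = 4.5·33 − 16.5·5 = 66.0000; (r_i+r_j)·cross = 21·66.0000 = 1386.0000
edge 2: (16.5,33)→(0.5,36)  cross = 16.5·36 − 0.5·33 = 577.5000; (r_i+r_j)·cross = 17·577.5000 = 9817.5000
Σcross = 484.0000 → A = |Σcross|/2 = 242.0000 mm²
Σ(r_i+r_j)·cross = 10406.0000 → first moment M = |Σ|/6 = 1734.3333
R_c = M/A = 1734.3333/242.0000 = 7.1667 mm
θ = 260° = 4.537856 rad
V = θ·R_c·A = 4.537856·7.1667·242.0000 = 7870.155 mm³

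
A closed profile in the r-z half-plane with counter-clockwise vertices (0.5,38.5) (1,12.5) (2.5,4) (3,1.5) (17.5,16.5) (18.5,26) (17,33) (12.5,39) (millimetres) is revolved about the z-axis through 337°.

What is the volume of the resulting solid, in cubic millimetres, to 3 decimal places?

Profile (r,z), 8 vertices: (0.5,38.5) (1,12.5) (2.5,4) (3,1.5) (17.5,16.5) (18.5,26) (17,33) (12.5,39)
edge 0: (0.5,38.5)→(1,12.5)  cross = 0.5·12.5 − 1·38.5 = -32.2500; (r_i+r_j)·cross = 1.5·-32.2500 = -48.3750
edge 1: (1,12.5)→(2.5,4)  cross = 1·4 − 2.5·12.5 = -27.2500; (r_i+r_j)·cross = 3.5·-27.2500 = -95.3750
edge 2: (2.5,4)→(3,1.5)  cross = 2.5·1.5 − 3·4 = -8.2500; (r_i+r_j)·cross = 5.5·-8.2500 = -45.3750
edge 3: (3,1.5)→(17.5,16.5)  cross = 3·16.5 − 17.5·1.5 = 23.2500; (r_i+r_j)·cross = 20.5·23.2500 = 476.6250
edge 4: (17.5,16.5)→(18.5,26)  cross = 17.5·26 − 18.5·16.5 = 149.7500; (r_i+r_j)·cross = 36·149.7500 = 5391.0000
edge 5: (18.5,26)→(17,33)  cross = 18.5·33 − 17·26 = 168.5000; (r_i+r_j)·cross = 35.5·168.5000 = 5981.7500
edge 6: (17,33)→(12.5,39)  cross = 17·39 − 12.5·33 = 250.5000; (r_i+r_j)·cross = 29.5·250.5000 = 7389.7500
edge 7: (12.5,39)→(0.5,38.5)  cross = 12.5·38.5 − 0.5·39 = 461.7500; (r_i+r_j)·cross = 13·461.7500 = 6002.7500
Σcross = 986.0000 → A = |Σcross|/2 = 493.0000 mm²
Σ(r_i+r_j)·cross = 25052.7500 → first moment M = |Σ|/6 = 4175.4583
R_c = M/A = 4175.4583/493.0000 = 8.4695 mm
θ = 337° = 5.881760 rad
V = θ·R_c·A = 5.881760·8.4695·493.0000 = 24559.042 mm³

Volume = 24559.042 mm³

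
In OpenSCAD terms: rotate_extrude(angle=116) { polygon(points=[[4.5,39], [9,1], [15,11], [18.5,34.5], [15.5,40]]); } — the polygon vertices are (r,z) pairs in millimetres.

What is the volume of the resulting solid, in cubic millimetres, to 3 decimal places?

Profile (r,z), 5 vertices: (4.5,39) (9,1) (15,11) (18.5,34.5) (15.5,40)
edge 0: (4.5,39)→(9,1)  cross = 4.5·1 − 9·39 = -346.5000; (r_i+r_j)·cross = 13.5·-346.5000 = -4677.7500
edge 1: (9,1)→(15,11)  cross = 9·11 − 15·1 = 84.0000; (r_i+r_j)·cross = 24·84.0000 = 2016.0000
edge 2: (15,11)→(18.5,34.5)  cross = 15·34.5 − 18.5·11 = 314.0000; (r_i+r_j)·cross = 33.5·314.0000 = 10519.0000
edge 3: (18.5,34.5)→(15.5,40)  cross = 18.5·40 − 15.5·34.5 = 205.2500; (r_i+r_j)·cross = 34·205.2500 = 6978.5000
edge 4: (15.5,40)→(4.5,39)  cross = 15.5·39 − 4.5·40 = 424.5000; (r_i+r_j)·cross = 20·424.5000 = 8490.0000
Σcross = 681.2500 → A = |Σcross|/2 = 340.6250 mm²
Σ(r_i+r_j)·cross = 23325.7500 → first moment M = |Σ|/6 = 3887.6250
R_c = M/A = 3887.6250/340.6250 = 11.4132 mm
θ = 116° = 2.024582 rad
V = θ·R_c·A = 2.024582·11.4132·340.6250 = 7870.815 mm³

Volume = 7870.815 mm³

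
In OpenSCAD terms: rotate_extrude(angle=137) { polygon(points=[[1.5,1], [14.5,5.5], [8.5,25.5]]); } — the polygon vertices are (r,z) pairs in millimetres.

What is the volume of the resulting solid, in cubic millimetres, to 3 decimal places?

Volume = 2802.171 mm³

Profile (r,z), 3 vertices: (1.5,1) (14.5,5.5) (8.5,25.5)
edge 0: (1.5,1)→(14.5,5.5)  cross = 1.5·5.5 − 14.5·1 = -6.2500; (r_i+r_j)·cross = 16·-6.2500 = -100.0000
edge 1: (14.5,5.5)→(8.5,25.5)  cross = 14.5·25.5 − 8.5·5.5 = 323.0000; (r_i+r_j)·cross = 23·323.0000 = 7429.0000
edge 2: (8.5,25.5)→(1.5,1)  cross = 8.5·1 − 1.5·25.5 = -29.7500; (r_i+r_j)·cross = 10·-29.7500 = -297.5000
Σcross = 287.0000 → A = |Σcross|/2 = 143.5000 mm²
Σ(r_i+r_j)·cross = 7031.5000 → first moment M = |Σ|/6 = 1171.9167
R_c = M/A = 1171.9167/143.5000 = 8.1667 mm
θ = 137° = 2.391101 rad
V = θ·R_c·A = 2.391101·8.1667·143.5000 = 2802.171 mm³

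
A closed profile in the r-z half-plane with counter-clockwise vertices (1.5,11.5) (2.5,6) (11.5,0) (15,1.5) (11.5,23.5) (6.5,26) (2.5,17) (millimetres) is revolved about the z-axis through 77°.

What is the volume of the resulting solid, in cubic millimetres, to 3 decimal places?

Volume = 2542.497 mm³

Profile (r,z), 7 vertices: (1.5,11.5) (2.5,6) (11.5,0) (15,1.5) (11.5,23.5) (6.5,26) (2.5,17)
edge 0: (1.5,11.5)→(2.5,6)  cross = 1.5·6 − 2.5·11.5 = -19.7500; (r_i+r_j)·cross = 4·-19.7500 = -79.0000
edge 1: (2.5,6)→(11.5,0)  cross = 2.5·0 − 11.5·6 = -69.0000; (r_i+r_j)·cross = 14·-69.0000 = -966.0000
edge 2: (11.5,0)→(15,1.5)  cross = 11.5·1.5 − 15·0 = 17.2500; (r_i+r_j)·cross = 26.5·17.2500 = 457.1250
edge 3: (15,1.5)→(11.5,23.5)  cross = 15·23.5 − 11.5·1.5 = 335.2500; (r_i+r_j)·cross = 26.5·335.2500 = 8884.1250
edge 4: (11.5,23.5)→(6.5,26)  cross = 11.5·26 − 6.5·23.5 = 146.2500; (r_i+r_j)·cross = 18·146.2500 = 2632.5000
edge 5: (6.5,26)→(2.5,17)  cross = 6.5·17 − 2.5·26 = 45.5000; (r_i+r_j)·cross = 9·45.5000 = 409.5000
edge 6: (2.5,17)→(1.5,11.5)  cross = 2.5·11.5 − 1.5·17 = 3.2500; (r_i+r_j)·cross = 4·3.2500 = 13.0000
Σcross = 458.7500 → A = |Σcross|/2 = 229.3750 mm²
Σ(r_i+r_j)·cross = 11351.2500 → first moment M = |Σ|/6 = 1891.8750
R_c = M/A = 1891.8750/229.3750 = 8.2480 mm
θ = 77° = 1.343904 rad
V = θ·R_c·A = 1.343904·8.2480·229.3750 = 2542.497 mm³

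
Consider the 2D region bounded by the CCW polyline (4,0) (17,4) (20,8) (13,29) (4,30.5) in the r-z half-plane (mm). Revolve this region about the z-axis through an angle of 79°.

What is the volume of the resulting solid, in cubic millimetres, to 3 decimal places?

Volume = 5034.610 mm³

Profile (r,z), 5 vertices: (4,0) (17,4) (20,8) (13,29) (4,30.5)
edge 0: (4,0)→(17,4)  cross = 4·4 − 17·0 = 16.0000; (r_i+r_j)·cross = 21·16.0000 = 336.0000
edge 1: (17,4)→(20,8)  cross = 17·8 − 20·4 = 56.0000; (r_i+r_j)·cross = 37·56.0000 = 2072.0000
edge 2: (20,8)→(13,29)  cross = 20·29 − 13·8 = 476.0000; (r_i+r_j)·cross = 33·476.0000 = 15708.0000
edge 3: (13,29)→(4,30.5)  cross = 13·30.5 − 4·29 = 280.5000; (r_i+r_j)·cross = 17·280.5000 = 4768.5000
edge 4: (4,30.5)→(4,0)  cross = 4·0 − 4·30.5 = -122.0000; (r_i+r_j)·cross = 8·-122.0000 = -976.0000
Σcross = 706.5000 → A = |Σcross|/2 = 353.2500 mm²
Σ(r_i+r_j)·cross = 21908.5000 → first moment M = |Σ|/6 = 3651.4167
R_c = M/A = 3651.4167/353.2500 = 10.3366 mm
θ = 79° = 1.378810 rad
V = θ·R_c·A = 1.378810·10.3366·353.2500 = 5034.610 mm³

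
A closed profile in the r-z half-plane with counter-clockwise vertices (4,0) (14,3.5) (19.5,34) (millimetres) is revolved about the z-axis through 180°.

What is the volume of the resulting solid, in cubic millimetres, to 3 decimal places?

Profile (r,z), 3 vertices: (4,0) (14,3.5) (19.5,34)
edge 0: (4,0)→(14,3.5)  cross = 4·3.5 − 14·0 = 14.0000; (r_i+r_j)·cross = 18·14.0000 = 252.0000
edge 1: (14,3.5)→(19.5,34)  cross = 14·34 − 19.5·3.5 = 407.7500; (r_i+r_j)·cross = 33.5·407.7500 = 13659.6250
edge 2: (19.5,34)→(4,0)  cross = 19.5·0 − 4·34 = -136.0000; (r_i+r_j)·cross = 23.5·-136.0000 = -3196.0000
Σcross = 285.7500 → A = |Σcross|/2 = 142.8750 mm²
Σ(r_i+r_j)·cross = 10715.6250 → first moment M = |Σ|/6 = 1785.9375
R_c = M/A = 1785.9375/142.8750 = 12.5000 mm
θ = 180° = 3.141593 rad
V = θ·R_c·A = 3.141593·12.5000·142.8750 = 5610.688 mm³

Volume = 5610.688 mm³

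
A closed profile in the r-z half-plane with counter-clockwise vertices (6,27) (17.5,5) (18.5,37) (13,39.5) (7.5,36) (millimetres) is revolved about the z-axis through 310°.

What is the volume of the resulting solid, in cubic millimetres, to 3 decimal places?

Profile (r,z), 5 vertices: (6,27) (17.5,5) (18.5,37) (13,39.5) (7.5,36)
edge 0: (6,27)→(17.5,5)  cross = 6·5 − 17.5·27 = -442.5000; (r_i+r_j)·cross = 23.5·-442.5000 = -10398.7500
edge 1: (17.5,5)→(18.5,37)  cross = 17.5·37 − 18.5·5 = 555.0000; (r_i+r_j)·cross = 36·555.0000 = 19980.0000
edge 2: (18.5,37)→(13,39.5)  cross = 18.5·39.5 − 13·37 = 249.7500; (r_i+r_j)·cross = 31.5·249.7500 = 7867.1250
edge 3: (13,39.5)→(7.5,36)  cross = 13·36 − 7.5·39.5 = 171.7500; (r_i+r_j)·cross = 20.5·171.7500 = 3520.8750
edge 4: (7.5,36)→(6,27)  cross = 7.5·27 − 6·36 = -13.5000; (r_i+r_j)·cross = 13.5·-13.5000 = -182.2500
Σcross = 520.5000 → A = |Σcross|/2 = 260.2500 mm²
Σ(r_i+r_j)·cross = 20787.0000 → first moment M = |Σ|/6 = 3464.5000
R_c = M/A = 3464.5000/260.2500 = 13.3122 mm
θ = 310° = 5.410521 rad
V = θ·R_c·A = 5.410521·13.3122·260.2500 = 18744.749 mm³

Volume = 18744.749 mm³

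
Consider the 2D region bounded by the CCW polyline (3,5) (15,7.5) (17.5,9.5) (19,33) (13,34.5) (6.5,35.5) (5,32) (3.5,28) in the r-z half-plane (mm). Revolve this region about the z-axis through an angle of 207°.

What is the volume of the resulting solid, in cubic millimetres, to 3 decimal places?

Volume = 15620.679 mm³

Profile (r,z), 8 vertices: (3,5) (15,7.5) (17.5,9.5) (19,33) (13,34.5) (6.5,35.5) (5,32) (3.5,28)
edge 0: (3,5)→(15,7.5)  cross = 3·7.5 − 15·5 = -52.5000; (r_i+r_j)·cross = 18·-52.5000 = -945.0000
edge 1: (15,7.5)→(17.5,9.5)  cross = 15·9.5 − 17.5·7.5 = 11.2500; (r_i+r_j)·cross = 32.5·11.2500 = 365.6250
edge 2: (17.5,9.5)→(19,33)  cross = 17.5·33 − 19·9.5 = 397.0000; (r_i+r_j)·cross = 36.5·397.0000 = 14490.5000
edge 3: (19,33)→(13,34.5)  cross = 19·34.5 − 13·33 = 226.5000; (r_i+r_j)·cross = 32·226.5000 = 7248.0000
edge 4: (13,34.5)→(6.5,35.5)  cross = 13·35.5 − 6.5·34.5 = 237.2500; (r_i+r_j)·cross = 19.5·237.2500 = 4626.3750
edge 5: (6.5,35.5)→(5,32)  cross = 6.5·32 − 5·35.5 = 30.5000; (r_i+r_j)·cross = 11.5·30.5000 = 350.7500
edge 6: (5,32)→(3.5,28)  cross = 5·28 − 3.5·32 = 28.0000; (r_i+r_j)·cross = 8.5·28.0000 = 238.0000
edge 7: (3.5,28)→(3,5)  cross = 3.5·5 − 3·28 = -66.5000; (r_i+r_j)·cross = 6.5·-66.5000 = -432.2500
Σcross = 811.5000 → A = |Σcross|/2 = 405.7500 mm²
Σ(r_i+r_j)·cross = 25942.0000 → first moment M = |Σ|/6 = 4323.6667
R_c = M/A = 4323.6667/405.7500 = 10.6560 mm
θ = 207° = 3.612832 rad
V = θ·R_c·A = 3.612832·10.6560·405.7500 = 15620.679 mm³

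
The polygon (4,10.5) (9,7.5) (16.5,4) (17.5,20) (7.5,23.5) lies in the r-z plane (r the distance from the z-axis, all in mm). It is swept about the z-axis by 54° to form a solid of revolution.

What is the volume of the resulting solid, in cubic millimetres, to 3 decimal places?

Profile (r,z), 5 vertices: (4,10.5) (9,7.5) (16.5,4) (17.5,20) (7.5,23.5)
edge 0: (4,10.5)→(9,7.5)  cross = 4·7.5 − 9·10.5 = -64.5000; (r_i+r_j)·cross = 13·-64.5000 = -838.5000
edge 1: (9,7.5)→(16.5,4)  cross = 9·4 − 16.5·7.5 = -87.7500; (r_i+r_j)·cross = 25.5·-87.7500 = -2237.6250
edge 2: (16.5,4)→(17.5,20)  cross = 16.5·20 − 17.5·4 = 260.0000; (r_i+r_j)·cross = 34·260.0000 = 8840.0000
edge 3: (17.5,20)→(7.5,23.5)  cross = 17.5·23.5 − 7.5·20 = 261.2500; (r_i+r_j)·cross = 25·261.2500 = 6531.2500
edge 4: (7.5,23.5)→(4,10.5)  cross = 7.5·10.5 − 4·23.5 = -15.2500; (r_i+r_j)·cross = 11.5·-15.2500 = -175.3750
Σcross = 353.7500 → A = |Σcross|/2 = 176.8750 mm²
Σ(r_i+r_j)·cross = 12119.7500 → first moment M = |Σ|/6 = 2019.9583
R_c = M/A = 2019.9583/176.8750 = 11.4203 mm
θ = 54° = 0.942478 rad
V = θ·R_c·A = 0.942478·11.4203·176.8750 = 1903.766 mm³

Volume = 1903.766 mm³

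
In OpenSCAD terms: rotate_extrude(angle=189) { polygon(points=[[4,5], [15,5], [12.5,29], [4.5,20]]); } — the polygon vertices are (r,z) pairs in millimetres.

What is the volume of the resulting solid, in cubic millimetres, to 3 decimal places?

Volume = 5905.448 mm³

Profile (r,z), 4 vertices: (4,5) (15,5) (12.5,29) (4.5,20)
edge 0: (4,5)→(15,5)  cross = 4·5 − 15·5 = -55.0000; (r_i+r_j)·cross = 19·-55.0000 = -1045.0000
edge 1: (15,5)→(12.5,29)  cross = 15·29 − 12.5·5 = 372.5000; (r_i+r_j)·cross = 27.5·372.5000 = 10243.7500
edge 2: (12.5,29)→(4.5,20)  cross = 12.5·20 − 4.5·29 = 119.5000; (r_i+r_j)·cross = 17·119.5000 = 2031.5000
edge 3: (4.5,20)→(4,5)  cross = 4.5·5 − 4·20 = -57.5000; (r_i+r_j)·cross = 8.5·-57.5000 = -488.7500
Σcross = 379.5000 → A = |Σcross|/2 = 189.7500 mm²
Σ(r_i+r_j)·cross = 10741.5000 → first moment M = |Σ|/6 = 1790.2500
R_c = M/A = 1790.2500/189.7500 = 9.4348 mm
θ = 189° = 3.298672 rad
V = θ·R_c·A = 3.298672·9.4348·189.7500 = 5905.448 mm³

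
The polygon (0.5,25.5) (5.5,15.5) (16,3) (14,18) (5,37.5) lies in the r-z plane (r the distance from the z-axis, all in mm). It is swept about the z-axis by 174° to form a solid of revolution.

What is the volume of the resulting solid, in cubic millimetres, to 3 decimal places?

Volume = 5299.786 mm³

Profile (r,z), 5 vertices: (0.5,25.5) (5.5,15.5) (16,3) (14,18) (5,37.5)
edge 0: (0.5,25.5)→(5.5,15.5)  cross = 0.5·15.5 − 5.5·25.5 = -132.5000; (r_i+r_j)·cross = 6·-132.5000 = -795.0000
edge 1: (5.5,15.5)→(16,3)  cross = 5.5·3 − 16·15.5 = -231.5000; (r_i+r_j)·cross = 21.5·-231.5000 = -4977.2500
edge 2: (16,3)→(14,18)  cross = 16·18 − 14·3 = 246.0000; (r_i+r_j)·cross = 30·246.0000 = 7380.0000
edge 3: (14,18)→(5,37.5)  cross = 14·37.5 − 5·18 = 435.0000; (r_i+r_j)·cross = 19·435.0000 = 8265.0000
edge 4: (5,37.5)→(0.5,25.5)  cross = 5·25.5 − 0.5·37.5 = 108.7500; (r_i+r_j)·cross = 5.5·108.7500 = 598.1250
Σcross = 425.7500 → A = |Σcross|/2 = 212.8750 mm²
Σ(r_i+r_j)·cross = 10470.8750 → first moment M = |Σ|/6 = 1745.1458
R_c = M/A = 1745.1458/212.8750 = 8.1980 mm
θ = 174° = 3.036873 rad
V = θ·R_c·A = 3.036873·8.1980·212.8750 = 5299.786 mm³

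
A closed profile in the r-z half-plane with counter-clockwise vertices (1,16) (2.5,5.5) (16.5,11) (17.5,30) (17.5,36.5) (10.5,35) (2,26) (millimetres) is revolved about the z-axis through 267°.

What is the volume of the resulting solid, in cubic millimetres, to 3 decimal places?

Volume = 17023.280 mm³

Profile (r,z), 7 vertices: (1,16) (2.5,5.5) (16.5,11) (17.5,30) (17.5,36.5) (10.5,35) (2,26)
edge 0: (1,16)→(2.5,5.5)  cross = 1·5.5 − 2.5·16 = -34.5000; (r_i+r_j)·cross = 3.5·-34.5000 = -120.7500
edge 1: (2.5,5.5)→(16.5,11)  cross = 2.5·11 − 16.5·5.5 = -63.2500; (r_i+r_j)·cross = 19·-63.2500 = -1201.7500
edge 2: (16.5,11)→(17.5,30)  cross = 16.5·30 − 17.5·11 = 302.5000; (r_i+r_j)·cross = 34·302.5000 = 10285.0000
edge 3: (17.5,30)→(17.5,36.5)  cross = 17.5·36.5 − 17.5·30 = 113.7500; (r_i+r_j)·cross = 35·113.7500 = 3981.2500
edge 4: (17.5,36.5)→(10.5,35)  cross = 17.5·35 − 10.5·36.5 = 229.2500; (r_i+r_j)·cross = 28·229.2500 = 6419.0000
edge 5: (10.5,35)→(2,26)  cross = 10.5·26 − 2·35 = 203.0000; (r_i+r_j)·cross = 12.5·203.0000 = 2537.5000
edge 6: (2,26)→(1,16)  cross = 2·16 − 1·26 = 6.0000; (r_i+r_j)·cross = 3·6.0000 = 18.0000
Σcross = 756.7500 → A = |Σcross|/2 = 378.3750 mm²
Σ(r_i+r_j)·cross = 21918.2500 → first moment M = |Σ|/6 = 3653.0417
R_c = M/A = 3653.0417/378.3750 = 9.6546 mm
θ = 267° = 4.660029 rad
V = θ·R_c·A = 4.660029·9.6546·378.3750 = 17023.280 mm³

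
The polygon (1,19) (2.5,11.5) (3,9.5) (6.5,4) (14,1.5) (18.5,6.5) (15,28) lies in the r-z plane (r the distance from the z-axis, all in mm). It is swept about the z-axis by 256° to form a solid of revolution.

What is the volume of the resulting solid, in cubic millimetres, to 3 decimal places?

Profile (r,z), 7 vertices: (1,19) (2.5,11.5) (3,9.5) (6.5,4) (14,1.5) (18.5,6.5) (15,28)
edge 0: (1,19)→(2.5,11.5)  cross = 1·11.5 − 2.5·19 = -36.0000; (r_i+r_j)·cross = 3.5·-36.0000 = -126.0000
edge 1: (2.5,11.5)→(3,9.5)  cross = 2.5·9.5 − 3·11.5 = -10.7500; (r_i+r_j)·cross = 5.5·-10.7500 = -59.1250
edge 2: (3,9.5)→(6.5,4)  cross = 3·4 − 6.5·9.5 = -49.7500; (r_i+r_j)·cross = 9.5·-49.7500 = -472.6250
edge 3: (6.5,4)→(14,1.5)  cross = 6.5·1.5 − 14·4 = -46.2500; (r_i+r_j)·cross = 20.5·-46.2500 = -948.1250
edge 4: (14,1.5)→(18.5,6.5)  cross = 14·6.5 − 18.5·1.5 = 63.2500; (r_i+r_j)·cross = 32.5·63.2500 = 2055.6250
edge 5: (18.5,6.5)→(15,28)  cross = 18.5·28 − 15·6.5 = 420.5000; (r_i+r_j)·cross = 33.5·420.5000 = 14086.7500
edge 6: (15,28)→(1,19)  cross = 15·19 − 1·28 = 257.0000; (r_i+r_j)·cross = 16·257.0000 = 4112.0000
Σcross = 598.0000 → A = |Σcross|/2 = 299.0000 mm²
Σ(r_i+r_j)·cross = 18648.5000 → first moment M = |Σ|/6 = 3108.0833
R_c = M/A = 3108.0833/299.0000 = 10.3949 mm
θ = 256° = 4.468043 rad
V = θ·R_c·A = 4.468043·10.3949·299.0000 = 13887.050 mm³

Volume = 13887.050 mm³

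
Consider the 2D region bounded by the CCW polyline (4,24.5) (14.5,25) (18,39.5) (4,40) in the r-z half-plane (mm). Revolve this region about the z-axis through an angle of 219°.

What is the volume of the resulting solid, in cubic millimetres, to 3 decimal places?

Volume = 7093.657 mm³

Profile (r,z), 4 vertices: (4,24.5) (14.5,25) (18,39.5) (4,40)
edge 0: (4,24.5)→(14.5,25)  cross = 4·25 − 14.5·24.5 = -255.2500; (r_i+r_j)·cross = 18.5·-255.2500 = -4722.1250
edge 1: (14.5,25)→(18,39.5)  cross = 14.5·39.5 − 18·25 = 122.7500; (r_i+r_j)·cross = 32.5·122.7500 = 3989.3750
edge 2: (18,39.5)→(4,40)  cross = 18·40 − 4·39.5 = 562.0000; (r_i+r_j)·cross = 22·562.0000 = 12364.0000
edge 3: (4,40)→(4,24.5)  cross = 4·24.5 − 4·40 = -62.0000; (r_i+r_j)·cross = 8·-62.0000 = -496.0000
Σcross = 367.5000 → A = |Σcross|/2 = 183.7500 mm²
Σ(r_i+r_j)·cross = 11135.2500 → first moment M = |Σ|/6 = 1855.8750
R_c = M/A = 1855.8750/183.7500 = 10.1000 mm
θ = 219° = 3.822271 rad
V = θ·R_c·A = 3.822271·10.1000·183.7500 = 7093.657 mm³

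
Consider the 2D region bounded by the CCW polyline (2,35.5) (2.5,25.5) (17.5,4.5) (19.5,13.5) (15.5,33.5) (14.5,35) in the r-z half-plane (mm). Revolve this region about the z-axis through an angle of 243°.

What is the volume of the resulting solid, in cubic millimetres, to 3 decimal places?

Volume = 14989.285 mm³

Profile (r,z), 6 vertices: (2,35.5) (2.5,25.5) (17.5,4.5) (19.5,13.5) (15.5,33.5) (14.5,35)
edge 0: (2,35.5)→(2.5,25.5)  cross = 2·25.5 − 2.5·35.5 = -37.7500; (r_i+r_j)·cross = 4.5·-37.7500 = -169.8750
edge 1: (2.5,25.5)→(17.5,4.5)  cross = 2.5·4.5 − 17.5·25.5 = -435.0000; (r_i+r_j)·cross = 20·-435.0000 = -8700.0000
edge 2: (17.5,4.5)→(19.5,13.5)  cross = 17.5·13.5 − 19.5·4.5 = 148.5000; (r_i+r_j)·cross = 37·148.5000 = 5494.5000
edge 3: (19.5,13.5)→(15.5,33.5)  cross = 19.5·33.5 − 15.5·13.5 = 444.0000; (r_i+r_j)·cross = 35·444.0000 = 15540.0000
edge 4: (15.5,33.5)→(14.5,35)  cross = 15.5·35 − 14.5·33.5 = 56.7500; (r_i+r_j)·cross = 30·56.7500 = 1702.5000
edge 5: (14.5,35)→(2,35.5)  cross = 14.5·35.5 − 2·35 = 444.7500; (r_i+r_j)·cross = 16.5·444.7500 = 7338.3750
Σcross = 621.2500 → A = |Σcross|/2 = 310.6250 mm²
Σ(r_i+r_j)·cross = 21205.5000 → first moment M = |Σ|/6 = 3534.2500
R_c = M/A = 3534.2500/310.6250 = 11.3779 mm
θ = 243° = 4.241150 rad
V = θ·R_c·A = 4.241150·11.3779·310.6250 = 14989.285 mm³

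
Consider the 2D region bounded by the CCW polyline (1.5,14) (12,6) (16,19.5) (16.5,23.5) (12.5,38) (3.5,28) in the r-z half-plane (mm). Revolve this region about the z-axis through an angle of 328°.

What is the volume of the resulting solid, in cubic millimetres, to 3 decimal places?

Volume = 15887.776 mm³

Profile (r,z), 6 vertices: (1.5,14) (12,6) (16,19.5) (16.5,23.5) (12.5,38) (3.5,28)
edge 0: (1.5,14)→(12,6)  cross = 1.5·6 − 12·14 = -159.0000; (r_i+r_j)·cross = 13.5·-159.0000 = -2146.5000
edge 1: (12,6)→(16,19.5)  cross = 12·19.5 − 16·6 = 138.0000; (r_i+r_j)·cross = 28·138.0000 = 3864.0000
edge 2: (16,19.5)→(16.5,23.5)  cross = 16·23.5 − 16.5·19.5 = 54.2500; (r_i+r_j)·cross = 32.5·54.2500 = 1763.1250
edge 3: (16.5,23.5)→(12.5,38)  cross = 16.5·38 − 12.5·23.5 = 333.2500; (r_i+r_j)·cross = 29·333.2500 = 9664.2500
edge 4: (12.5,38)→(3.5,28)  cross = 12.5·28 − 3.5·38 = 217.0000; (r_i+r_j)·cross = 16·217.0000 = 3472.0000
edge 5: (3.5,28)→(1.5,14)  cross = 3.5·14 − 1.5·28 = 7.0000; (r_i+r_j)·cross = 5·7.0000 = 35.0000
Σcross = 590.5000 → A = |Σcross|/2 = 295.2500 mm²
Σ(r_i+r_j)·cross = 16651.8750 → first moment M = |Σ|/6 = 2775.3125
R_c = M/A = 2775.3125/295.2500 = 9.3999 mm
θ = 328° = 5.724680 rad
V = θ·R_c·A = 5.724680·9.3999·295.2500 = 15887.776 mm³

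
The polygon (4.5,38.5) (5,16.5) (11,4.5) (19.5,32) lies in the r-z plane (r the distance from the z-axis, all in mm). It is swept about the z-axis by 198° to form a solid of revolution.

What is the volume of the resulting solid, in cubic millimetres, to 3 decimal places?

Profile (r,z), 4 vertices: (4.5,38.5) (5,16.5) (11,4.5) (19.5,32)
edge 0: (4.5,38.5)→(5,16.5)  cross = 4.5·16.5 − 5·38.5 = -118.2500; (r_i+r_j)·cross = 9.5·-118.2500 = -1123.3750
edge 1: (5,16.5)→(11,4.5)  cross = 5·4.5 − 11·16.5 = -159.0000; (r_i+r_j)·cross = 16·-159.0000 = -2544.0000
edge 2: (11,4.5)→(19.5,32)  cross = 11·32 − 19.5·4.5 = 264.2500; (r_i+r_j)·cross = 30.5·264.2500 = 8059.6250
edge 3: (19.5,32)→(4.5,38.5)  cross = 19.5·38.5 − 4.5·32 = 606.7500; (r_i+r_j)·cross = 24·606.7500 = 14562.0000
Σcross = 593.7500 → A = |Σcross|/2 = 296.8750 mm²
Σ(r_i+r_j)·cross = 18954.2500 → first moment M = |Σ|/6 = 3159.0417
R_c = M/A = 3159.0417/296.8750 = 10.6410 mm
θ = 198° = 3.455752 rad
V = θ·R_c·A = 3.455752·10.6410·296.8750 = 10916.864 mm³

Volume = 10916.864 mm³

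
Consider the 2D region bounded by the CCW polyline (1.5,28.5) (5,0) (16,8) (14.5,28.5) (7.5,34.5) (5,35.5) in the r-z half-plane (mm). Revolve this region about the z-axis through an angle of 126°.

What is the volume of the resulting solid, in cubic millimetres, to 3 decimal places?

Volume = 6721.503 mm³

Profile (r,z), 6 vertices: (1.5,28.5) (5,0) (16,8) (14.5,28.5) (7.5,34.5) (5,35.5)
edge 0: (1.5,28.5)→(5,0)  cross = 1.5·0 − 5·28.5 = -142.5000; (r_i+r_j)·cross = 6.5·-142.5000 = -926.2500
edge 1: (5,0)→(16,8)  cross = 5·8 − 16·0 = 40.0000; (r_i+r_j)·cross = 21·40.0000 = 840.0000
edge 2: (16,8)→(14.5,28.5)  cross = 16·28.5 − 14.5·8 = 340.0000; (r_i+r_j)·cross = 30.5·340.0000 = 10370.0000
edge 3: (14.5,28.5)→(7.5,34.5)  cross = 14.5·34.5 − 7.5·28.5 = 286.5000; (r_i+r_j)·cross = 22·286.5000 = 6303.0000
edge 4: (7.5,34.5)→(5,35.5)  cross = 7.5·35.5 − 5·34.5 = 93.7500; (r_i+r_j)·cross = 12.5·93.7500 = 1171.8750
edge 5: (5,35.5)→(1.5,28.5)  cross = 5·28.5 − 1.5·35.5 = 89.2500; (r_i+r_j)·cross = 6.5·89.2500 = 580.1250
Σcross = 707.0000 → A = |Σcross|/2 = 353.5000 mm²
Σ(r_i+r_j)·cross = 18338.7500 → first moment M = |Σ|/6 = 3056.4583
R_c = M/A = 3056.4583/353.5000 = 8.6463 mm
θ = 126° = 2.199115 rad
V = θ·R_c·A = 2.199115·8.6463·353.5000 = 6721.503 mm³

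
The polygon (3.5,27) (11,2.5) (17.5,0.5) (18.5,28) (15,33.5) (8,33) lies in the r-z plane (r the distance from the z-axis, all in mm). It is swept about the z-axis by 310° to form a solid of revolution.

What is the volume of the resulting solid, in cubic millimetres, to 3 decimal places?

Profile (r,z), 6 vertices: (3.5,27) (11,2.5) (17.5,0.5) (18.5,28) (15,33.5) (8,33)
edge 0: (3.5,27)→(11,2.5)  cross = 3.5·2.5 − 11·27 = -288.2500; (r_i+r_j)·cross = 14.5·-288.2500 = -4179.6250
edge 1: (11,2.5)→(17.5,0.5)  cross = 11·0.5 − 17.5·2.5 = -38.2500; (r_i+r_j)·cross = 28.5·-38.2500 = -1090.1250
edge 2: (17.5,0.5)→(18.5,28)  cross = 17.5·28 − 18.5·0.5 = 480.7500; (r_i+r_j)·cross = 36·480.7500 = 17307.0000
edge 3: (18.5,28)→(15,33.5)  cross = 18.5·33.5 − 15·28 = 199.7500; (r_i+r_j)·cross = 33.5·199.7500 = 6691.6250
edge 4: (15,33.5)→(8,33)  cross = 15·33 − 8·33.5 = 227.0000; (r_i+r_j)·cross = 23·227.0000 = 5221.0000
edge 5: (8,33)→(3.5,27)  cross = 8·27 − 3.5·33 = 100.5000; (r_i+r_j)·cross = 11.5·100.5000 = 1155.7500
Σcross = 681.5000 → A = |Σcross|/2 = 340.7500 mm²
Σ(r_i+r_j)·cross = 25105.6250 → first moment M = |Σ|/6 = 4184.2708
R_c = M/A = 4184.2708/340.7500 = 12.2796 mm
θ = 310° = 5.410521 rad
V = θ·R_c·A = 5.410521·12.2796·340.7500 = 22639.084 mm³

Volume = 22639.084 mm³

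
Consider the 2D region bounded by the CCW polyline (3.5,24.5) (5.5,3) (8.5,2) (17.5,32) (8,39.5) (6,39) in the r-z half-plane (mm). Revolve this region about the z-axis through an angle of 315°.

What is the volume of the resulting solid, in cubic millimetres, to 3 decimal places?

Profile (r,z), 6 vertices: (3.5,24.5) (5.5,3) (8.5,2) (17.5,32) (8,39.5) (6,39)
edge 0: (3.5,24.5)→(5.5,3)  cross = 3.5·3 − 5.5·24.5 = -124.2500; (r_i+r_j)·cross = 9·-124.2500 = -1118.2500
edge 1: (5.5,3)→(8.5,2)  cross = 5.5·2 − 8.5·3 = -14.5000; (r_i+r_j)·cross = 14·-14.5000 = -203.0000
edge 2: (8.5,2)→(17.5,32)  cross = 8.5·32 − 17.5·2 = 237.0000; (r_i+r_j)·cross = 26·237.0000 = 6162.0000
edge 3: (17.5,32)→(8,39.5)  cross = 17.5·39.5 − 8·32 = 435.2500; (r_i+r_j)·cross = 25.5·435.2500 = 11098.8750
edge 4: (8,39.5)→(6,39)  cross = 8·39 − 6·39.5 = 75.0000; (r_i+r_j)·cross = 14·75.0000 = 1050.0000
edge 5: (6,39)→(3.5,24.5)  cross = 6·24.5 − 3.5·39 = 10.5000; (r_i+r_j)·cross = 9.5·10.5000 = 99.7500
Σcross = 619.0000 → A = |Σcross|/2 = 309.5000 mm²
Σ(r_i+r_j)·cross = 17089.3750 → first moment M = |Σ|/6 = 2848.2292
R_c = M/A = 2848.2292/309.5000 = 9.2027 mm
θ = 315° = 5.497787 rad
V = θ·R_c·A = 5.497787·9.2027·309.5000 = 15658.958 mm³

Volume = 15658.958 mm³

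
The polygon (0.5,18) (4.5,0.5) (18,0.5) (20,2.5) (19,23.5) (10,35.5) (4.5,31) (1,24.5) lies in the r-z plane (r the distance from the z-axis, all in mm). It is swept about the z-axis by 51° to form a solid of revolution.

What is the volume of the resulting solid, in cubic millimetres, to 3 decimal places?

Profile (r,z), 8 vertices: (0.5,18) (4.5,0.5) (18,0.5) (20,2.5) (19,23.5) (10,35.5) (4.5,31) (1,24.5)
edge 0: (0.5,18)→(4.5,0.5)  cross = 0.5·0.5 − 4.5·18 = -80.7500; (r_i+r_j)·cross = 5·-80.7500 = -403.7500
edge 1: (4.5,0.5)→(18,0.5)  cross = 4.5·0.5 − 18·0.5 = -6.7500; (r_i+r_j)·cross = 22.5·-6.7500 = -151.8750
edge 2: (18,0.5)→(20,2.5)  cross = 18·2.5 − 20·0.5 = 35.0000; (r_i+r_j)·cross = 38·35.0000 = 1330.0000
edge 3: (20,2.5)→(19,23.5)  cross = 20·23.5 − 19·2.5 = 422.5000; (r_i+r_j)·cross = 39·422.5000 = 16477.5000
edge 4: (19,23.5)→(10,35.5)  cross = 19·35.5 − 10·23.5 = 439.5000; (r_i+r_j)·cross = 29·439.5000 = 12745.5000
edge 5: (10,35.5)→(4.5,31)  cross = 10·31 − 4.5·35.5 = 150.2500; (r_i+r_j)·cross = 14.5·150.2500 = 2178.6250
edge 6: (4.5,31)→(1,24.5)  cross = 4.5·24.5 − 1·31 = 79.2500; (r_i+r_j)·cross = 5.5·79.2500 = 435.8750
edge 7: (1,24.5)→(0.5,18)  cross = 1·18 − 0.5·24.5 = 5.7500; (r_i+r_j)·cross = 1.5·5.7500 = 8.6250
Σcross = 1044.7500 → A = |Σcross|/2 = 522.3750 mm²
Σ(r_i+r_j)·cross = 32620.5000 → first moment M = |Σ|/6 = 5436.7500
R_c = M/A = 5436.7500/522.3750 = 10.4078 mm
θ = 51° = 0.890118 rad
V = θ·R_c·A = 0.890118·10.4078·522.3750 = 4839.349 mm³

Volume = 4839.349 mm³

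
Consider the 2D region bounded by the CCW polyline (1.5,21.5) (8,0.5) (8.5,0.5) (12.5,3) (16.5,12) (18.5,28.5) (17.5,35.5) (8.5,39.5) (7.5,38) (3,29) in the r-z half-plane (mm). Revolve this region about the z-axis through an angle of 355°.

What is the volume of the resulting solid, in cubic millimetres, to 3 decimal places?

Profile (r,z), 10 vertices: (1.5,21.5) (8,0.5) (8.5,0.5) (12.5,3) (16.5,12) (18.5,28.5) (17.5,35.5) (8.5,39.5) (7.5,38) (3,29)
edge 0: (1.5,21.5)→(8,0.5)  cross = 1.5·0.5 − 8·21.5 = -171.2500; (r_i+r_j)·cross = 9.5·-171.2500 = -1626.8750
edge 1: (8,0.5)→(8.5,0.5)  cross = 8·0.5 − 8.5·0.5 = -0.2500; (r_i+r_j)·cross = 16.5·-0.2500 = -4.1250
edge 2: (8.5,0.5)→(12.5,3)  cross = 8.5·3 − 12.5·0.5 = 19.2500; (r_i+r_j)·cross = 21·19.2500 = 404.2500
edge 3: (12.5,3)→(16.5,12)  cross = 12.5·12 − 16.5·3 = 100.5000; (r_i+r_j)·cross = 29·100.5000 = 2914.5000
edge 4: (16.5,12)→(18.5,28.5)  cross = 16.5·28.5 − 18.5·12 = 248.2500; (r_i+r_j)·cross = 35·248.2500 = 8688.7500
edge 5: (18.5,28.5)→(17.5,35.5)  cross = 18.5·35.5 − 17.5·28.5 = 158.0000; (r_i+r_j)·cross = 36·158.0000 = 5688.0000
edge 6: (17.5,35.5)→(8.5,39.5)  cross = 17.5·39.5 − 8.5·35.5 = 389.5000; (r_i+r_j)·cross = 26·389.5000 = 10127.0000
edge 7: (8.5,39.5)→(7.5,38)  cross = 8.5·38 − 7.5·39.5 = 26.7500; (r_i+r_j)·cross = 16·26.7500 = 428.0000
edge 8: (7.5,38)→(3,29)  cross = 7.5·29 − 3·38 = 103.5000; (r_i+r_j)·cross = 10.5·103.5000 = 1086.7500
edge 9: (3,29)→(1.5,21.5)  cross = 3·21.5 − 1.5·29 = 21.0000; (r_i+r_j)·cross = 4.5·21.0000 = 94.5000
Σcross = 895.2500 → A = |Σcross|/2 = 447.6250 mm²
Σ(r_i+r_j)·cross = 27800.7500 → first moment M = |Σ|/6 = 4633.4583
R_c = M/A = 4633.4583/447.6250 = 10.3512 mm
θ = 355° = 6.195919 rad
V = θ·R_c·A = 6.195919·10.3512·447.6250 = 28708.532 mm³

Volume = 28708.532 mm³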